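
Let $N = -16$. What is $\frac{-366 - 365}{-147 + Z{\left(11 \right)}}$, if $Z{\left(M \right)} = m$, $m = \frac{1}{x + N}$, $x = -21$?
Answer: $\frac{1591}{320} \approx 4.9719$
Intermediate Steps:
$m = - \frac{1}{37}$ ($m = \frac{1}{-21 - 16} = \frac{1}{-37} = - \frac{1}{37} \approx -0.027027$)
$Z{\left(M \right)} = - \frac{1}{37}$
$\frac{-366 - 365}{-147 + Z{\left(11 \right)}} = \frac{-366 - 365}{-147 - \frac{1}{37}} = - \frac{731}{- \frac{5440}{37}} = \left(-731\right) \left(- \frac{37}{5440}\right) = \frac{1591}{320}$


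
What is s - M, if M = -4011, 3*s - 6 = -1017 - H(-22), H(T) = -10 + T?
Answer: 11054/3 ≈ 3684.7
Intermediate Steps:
s = -979/3 (s = 2 + (-1017 - (-10 - 22))/3 = 2 + (-1017 - 1*(-32))/3 = 2 + (-1017 + 32)/3 = 2 + (⅓)*(-985) = 2 - 985/3 = -979/3 ≈ -326.33)
s - M = -979/3 - 1*(-4011) = -979/3 + 4011 = 11054/3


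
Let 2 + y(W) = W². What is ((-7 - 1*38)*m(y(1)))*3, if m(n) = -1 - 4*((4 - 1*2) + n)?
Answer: 675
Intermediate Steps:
y(W) = -2 + W²
m(n) = -9 - 4*n (m(n) = -1 - 4*((4 - 2) + n) = -1 - 4*(2 + n) = -1 + (-8 - 4*n) = -9 - 4*n)
((-7 - 1*38)*m(y(1)))*3 = ((-7 - 1*38)*(-9 - 4*(-2 + 1²)))*3 = ((-7 - 38)*(-9 - 4*(-2 + 1)))*3 = -45*(-9 - 4*(-1))*3 = -45*(-9 + 4)*3 = -45*(-5)*3 = 225*3 = 675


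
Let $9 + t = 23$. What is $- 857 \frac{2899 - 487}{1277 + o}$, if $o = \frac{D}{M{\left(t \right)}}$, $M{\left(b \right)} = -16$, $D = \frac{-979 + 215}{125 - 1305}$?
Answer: $- \frac{3252212160}{2009083} \approx -1618.8$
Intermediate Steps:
$t = 14$ ($t = -9 + 23 = 14$)
$D = \frac{191}{295}$ ($D = - \frac{764}{-1180} = \left(-764\right) \left(- \frac{1}{1180}\right) = \frac{191}{295} \approx 0.64746$)
$o = - \frac{191}{4720}$ ($o = \frac{191}{295 \left(-16\right)} = \frac{191}{295} \left(- \frac{1}{16}\right) = - \frac{191}{4720} \approx -0.040466$)
$- 857 \frac{2899 - 487}{1277 + o} = - 857 \frac{2899 - 487}{1277 - \frac{191}{4720}} = - 857 \frac{2412}{\frac{6027249}{4720}} = - 857 \cdot 2412 \cdot \frac{4720}{6027249} = \left(-857\right) \frac{3794880}{2009083} = - \frac{3252212160}{2009083}$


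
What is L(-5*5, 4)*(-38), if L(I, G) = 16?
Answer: -608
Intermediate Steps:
L(-5*5, 4)*(-38) = 16*(-38) = -608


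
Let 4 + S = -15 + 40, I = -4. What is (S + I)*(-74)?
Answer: -1258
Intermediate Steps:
S = 21 (S = -4 + (-15 + 40) = -4 + 25 = 21)
(S + I)*(-74) = (21 - 4)*(-74) = 17*(-74) = -1258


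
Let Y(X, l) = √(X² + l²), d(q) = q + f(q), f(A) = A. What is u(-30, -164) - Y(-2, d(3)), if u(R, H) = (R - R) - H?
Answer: 164 - 2*√10 ≈ 157.68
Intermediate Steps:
u(R, H) = -H (u(R, H) = 0 - H = -H)
d(q) = 2*q (d(q) = q + q = 2*q)
u(-30, -164) - Y(-2, d(3)) = -1*(-164) - √((-2)² + (2*3)²) = 164 - √(4 + 6²) = 164 - √(4 + 36) = 164 - √40 = 164 - 2*√10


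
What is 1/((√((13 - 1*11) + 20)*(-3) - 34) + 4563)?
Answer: 4529/20511643 + 3*√22/20511643 ≈ 0.00022149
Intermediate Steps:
1/((√((13 - 1*11) + 20)*(-3) - 34) + 4563) = 1/((√((13 - 11) + 20)*(-3) - 34) + 4563) = 1/((√(2 + 20)*(-3) - 34) + 4563) = 1/((√22*(-3) - 34) + 4563) = 1/((-3*√22 - 34) + 4563) = 1/((-34 - 3*√22) + 4563) = 1/(4529 - 3*√22)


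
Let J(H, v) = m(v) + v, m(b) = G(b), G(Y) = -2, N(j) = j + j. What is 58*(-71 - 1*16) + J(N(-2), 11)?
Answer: -5037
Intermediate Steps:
N(j) = 2*j
m(b) = -2
J(H, v) = -2 + v
58*(-71 - 1*16) + J(N(-2), 11) = 58*(-71 - 1*16) + (-2 + 11) = 58*(-71 - 16) + 9 = 58*(-87) + 9 = -5046 + 9 = -5037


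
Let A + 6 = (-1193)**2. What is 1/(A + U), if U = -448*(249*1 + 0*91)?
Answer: 1/1311691 ≈ 7.6237e-7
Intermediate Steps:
A = 1423243 (A = -6 + (-1193)**2 = -6 + 1423249 = 1423243)
U = -111552 (U = -448*(249 + 0) = -448*249 = -111552)
1/(A + U) = 1/(1423243 - 111552) = 1/1311691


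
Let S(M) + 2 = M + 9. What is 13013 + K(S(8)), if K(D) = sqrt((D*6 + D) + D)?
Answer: 13013 + 2*sqrt(30) ≈ 13024.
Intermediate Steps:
S(M) = 7 + M (S(M) = -2 + (M + 9) = -2 + (9 + M) = 7 + M)
K(D) = 2*sqrt(2)*sqrt(D) (K(D) = sqrt((6*D + D) + D) = sqrt(7*D + D) = sqrt(8*D) = 2*sqrt(2)*sqrt(D))
13013 + K(S(8)) = 13013 + 2*sqrt(2)*sqrt(7 + 8) = 13013 + 2*sqrt(2)*sqrt(15) = 13013 + 2*sqrt(30)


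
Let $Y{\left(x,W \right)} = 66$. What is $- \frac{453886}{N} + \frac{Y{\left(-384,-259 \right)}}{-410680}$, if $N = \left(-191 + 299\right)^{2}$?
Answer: $- \frac{11650167019}{299385720} \approx -38.914$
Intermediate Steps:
$N = 11664$ ($N = 108^{2} = 11664$)
$- \frac{453886}{N} + \frac{Y{\left(-384,-259 \right)}}{-410680} = - \frac{453886}{11664} + \frac{66}{-410680} = \left(-453886\right) \frac{1}{11664} + 66 \left(- \frac{1}{410680}\right) = - \frac{226943}{5832} - \frac{33}{205340} = - \frac{11650167019}{299385720}$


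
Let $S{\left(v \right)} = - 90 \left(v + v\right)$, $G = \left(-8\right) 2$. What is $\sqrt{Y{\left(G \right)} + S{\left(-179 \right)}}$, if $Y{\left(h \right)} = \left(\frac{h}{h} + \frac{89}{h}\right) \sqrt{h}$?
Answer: $\frac{\sqrt{128880 - 73 i}}{2} \approx 179.5 - 0.050836 i$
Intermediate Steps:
$G = -16$
$S{\left(v \right)} = - 180 v$ ($S{\left(v \right)} = - 90 \cdot 2 v = - 180 v$)
$Y{\left(h \right)} = \sqrt{h} \left(1 + \frac{89}{h}\right)$ ($Y{\left(h \right)} = \left(1 + \frac{89}{h}\right) \sqrt{h} = \sqrt{h} \left(1 + \frac{89}{h}\right)$)
$\sqrt{Y{\left(G \right)} + S{\left(-179 \right)}} = \sqrt{\frac{89 - 16}{4 i} - -32220} = \sqrt{- \frac{i}{4} \cdot 73 + 32220} = \sqrt{- \frac{73 i}{4} + 32220} = \sqrt{32220 - \frac{73 i}{4}}$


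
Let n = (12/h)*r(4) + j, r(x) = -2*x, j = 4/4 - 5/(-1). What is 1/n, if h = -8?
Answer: 1/18 ≈ 0.055556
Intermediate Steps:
j = 6 (j = 4*(¼) - 5*(-1) = 1 + 5 = 6)
n = 18 (n = (12/(-8))*(-2*4) + 6 = (12*(-⅛))*(-8) + 6 = -3/2*(-8) + 6 = 12 + 6 = 18)
1/n = 1/18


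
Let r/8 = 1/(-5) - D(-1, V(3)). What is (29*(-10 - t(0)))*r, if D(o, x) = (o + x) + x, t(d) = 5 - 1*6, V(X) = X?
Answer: 54288/5 ≈ 10858.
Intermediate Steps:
t(d) = -1 (t(d) = 5 - 6 = -1)
D(o, x) = o + 2*x
r = -208/5 (r = 8*(1/(-5) - (-1 + 2*3)) = 8*(-1/5 - (-1 + 6)) = 8*(-1/5 - 1*5) = 8*(-1/5 - 5) = 8*(-26/5) = -208/5 ≈ -41.600)
(29*(-10 - t(0)))*r = (29*(-10 - 1*(-1)))*(-208/5) = (29*(-10 + 1))*(-208/5) = (29*(-9))*(-208/5) = -261*(-208/5) = 54288/5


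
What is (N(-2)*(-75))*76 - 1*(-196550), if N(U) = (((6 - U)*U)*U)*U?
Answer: 561350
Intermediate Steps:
N(U) = U³*(6 - U) (N(U) = ((U*(6 - U))*U)*U = (U²*(6 - U))*U = U³*(6 - U))
(N(-2)*(-75))*76 - 1*(-196550) = (((-2)³*(6 - 1*(-2)))*(-75))*76 - 1*(-196550) = (-8*(6 + 2)*(-75))*76 + 196550 = (-8*8*(-75))*76 + 196550 = -64*(-75)*76 + 196550 = 4800*76 + 196550 = 364800 + 196550 = 561350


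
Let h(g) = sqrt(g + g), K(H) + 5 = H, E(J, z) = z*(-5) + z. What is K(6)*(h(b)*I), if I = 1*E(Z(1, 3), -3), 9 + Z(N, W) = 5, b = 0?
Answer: 0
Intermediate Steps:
Z(N, W) = -4 (Z(N, W) = -9 + 5 = -4)
E(J, z) = -4*z (E(J, z) = -5*z + z = -4*z)
I = 12 (I = 1*(-4*(-3)) = 1*12 = 12)
K(H) = -5 + H
h(g) = sqrt(2)*sqrt(g) (h(g) = sqrt(2*g) = sqrt(2)*sqrt(g))
K(6)*(h(b)*I) = (-5 + 6)*((sqrt(2)*sqrt(0))*12) = 1*((sqrt(2)*0)*12) = 1*(0*12) = 1*0 = 0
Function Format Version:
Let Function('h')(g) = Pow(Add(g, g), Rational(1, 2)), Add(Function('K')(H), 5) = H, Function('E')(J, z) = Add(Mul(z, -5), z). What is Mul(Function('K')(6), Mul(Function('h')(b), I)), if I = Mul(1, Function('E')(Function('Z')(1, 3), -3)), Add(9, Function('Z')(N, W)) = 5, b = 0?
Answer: 0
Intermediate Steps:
Function('Z')(N, W) = -4 (Function('Z')(N, W) = Add(-9, 5) = -4)
Function('E')(J, z) = Mul(-4, z) (Function('E')(J, z) = Add(Mul(-5, z), z) = Mul(-4, z))
I = 12 (I = Mul(1, Mul(-4, -3)) = Mul(1, 12) = 12)
Function('K')(H) = Add(-5, H)
Function('h')(g) = Mul(Pow(2, Rational(1, 2)), Pow(g, Rational(1, 2))) (Function('h')(g) = Pow(Mul(2, g), Rational(1, 2)) = Mul(Pow(2, Rational(1, 2)), Pow(g, Rational(1, 2))))
Mul(Function('K')(6), Mul(Function('h')(b), I)) = Mul(Add(-5, 6), Mul(Mul(Pow(2, Rational(1, 2)), Pow(0, Rational(1, 2))), 12)) = Mul(1, Mul(Mul(Pow(2, Rational(1, 2)), 0), 12)) = Mul(1, Mul(0, 12)) = Mul(1, 0) = 0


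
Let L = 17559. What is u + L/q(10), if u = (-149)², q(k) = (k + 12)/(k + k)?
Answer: 419801/11 ≈ 38164.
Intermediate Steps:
q(k) = (12 + k)/(2*k) (q(k) = (12 + k)/((2*k)) = (12 + k)*(1/(2*k)) = (12 + k)/(2*k))
u = 22201
u + L/q(10) = 22201 + 17559/(((½)*(12 + 10)/10)) = 22201 + 17559/(((½)*(⅒)*22)) = 22201 + 17559/(11/10) = 22201 + 17559*(10/11) = 22201 + 175590/11 = 419801/11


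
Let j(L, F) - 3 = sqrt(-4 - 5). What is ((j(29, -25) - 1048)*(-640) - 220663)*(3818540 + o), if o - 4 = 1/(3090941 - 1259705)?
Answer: 1044555847153470915/610412 - 1118824838461600*I/152603 ≈ 1.7112e+12 - 7.3316e+9*I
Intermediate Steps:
j(L, F) = 3 + 3*I (j(L, F) = 3 + sqrt(-4 - 5) = 3 + sqrt(-9) = 3 + 3*I)
o = 7324945/1831236 (o = 4 + 1/(3090941 - 1259705) = 4 + 1/1831236 = 7324945/1831236 ≈ 4.0000)
((j(29, -25) - 1048)*(-640) - 220663)*(3818540 + o) = (((3 + 3*I) - 1048)*(-640) - 220663)*(3818540 + 7324945/1831236) = ((-1045 + 3*I)*(-640) - 220663)*(6992655240385/1831236) = ((668800 - 1920*I) - 220663)*(6992655240385/1831236) = (448137 - 1920*I)*(6992655240385/1831236) = 1044555847153470915/610412 - 1118824838461600*I/152603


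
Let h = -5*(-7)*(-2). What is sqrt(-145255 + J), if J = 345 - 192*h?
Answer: I*sqrt(131470) ≈ 362.59*I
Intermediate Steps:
h = -70 (h = 35*(-2) = -70)
J = 13785 (J = 345 - 192*(-70) = 345 + 13440 = 13785)
sqrt(-145255 + J) = sqrt(-145255 + 13785) = sqrt(-131470) = I*sqrt(131470)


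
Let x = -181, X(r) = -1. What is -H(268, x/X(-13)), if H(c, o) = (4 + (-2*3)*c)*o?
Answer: 290324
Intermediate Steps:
H(c, o) = o*(4 - 6*c) (H(c, o) = (4 - 6*c)*o = o*(4 - 6*c))
-H(268, x/X(-13)) = -2*(-181/(-1))*(2 - 3*268) = -2*(-181*(-1))*(2 - 804) = -2*181*(-802) = -1*(-290324) = 290324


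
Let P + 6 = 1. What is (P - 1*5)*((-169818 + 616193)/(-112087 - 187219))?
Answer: 2231875/149653 ≈ 14.914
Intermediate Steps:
P = -5 (P = -6 + 1 = -5)
(P - 1*5)*((-169818 + 616193)/(-112087 - 187219)) = (-5 - 1*5)*((-169818 + 616193)/(-112087 - 187219)) = (-5 - 5)*(446375/(-299306)) = -4463750*(-1)/299306 = -10*(-446375/299306) = 2231875/149653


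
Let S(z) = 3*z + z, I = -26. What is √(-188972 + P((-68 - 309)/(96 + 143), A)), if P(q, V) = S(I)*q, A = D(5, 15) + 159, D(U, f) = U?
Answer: 270*I*√147941/239 ≈ 434.52*I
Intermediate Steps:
S(z) = 4*z
A = 164 (A = 5 + 159 = 164)
P(q, V) = -104*q (P(q, V) = (4*(-26))*q = -104*q)
√(-188972 + P((-68 - 309)/(96 + 143), A)) = √(-188972 - 104*(-68 - 309)/(96 + 143)) = √(-188972 - (-39208)/239) = √(-188972 - 104*(-377/239)) = √(-188972 + 39208/239) = √(-45125100/239) = 270*I*√147941/239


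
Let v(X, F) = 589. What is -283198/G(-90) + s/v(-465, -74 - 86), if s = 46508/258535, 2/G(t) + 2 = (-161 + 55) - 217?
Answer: 7007743342284133/152277115 ≈ 4.6020e+7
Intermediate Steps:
G(t) = -2/325 (G(t) = 2/(-2 + ((-161 + 55) - 217)) = 2/(-2 + (-106 - 217)) = 2/(-2 - 323) = 2/(-325) = 2*(-1/325) = -2/325)
s = 46508/258535 (s = 46508*(1/258535) = 46508/258535 ≈ 0.17989)
-283198/G(-90) + s/v(-465, -74 - 86) = -283198/(-2/325) + (46508/258535)/589 = -283198*(-325/2) + (46508/258535)*(1/589) = 46019675 + 46508/152277115 = 7007743342284133/152277115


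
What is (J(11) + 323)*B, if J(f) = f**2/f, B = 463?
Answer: 154642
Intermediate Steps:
J(f) = f
(J(11) + 323)*B = (11 + 323)*463 = 334*463 = 154642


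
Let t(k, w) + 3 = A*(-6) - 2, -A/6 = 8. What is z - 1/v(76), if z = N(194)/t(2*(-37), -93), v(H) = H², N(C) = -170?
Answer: -982203/1634608 ≈ -0.60088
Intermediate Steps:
A = -48 (A = -6*8 = -48)
t(k, w) = 283 (t(k, w) = -3 + (-48*(-6) - 2) = -3 + (288 - 2) = -3 + 286 = 283)
z = -170/283 ≈ -0.60071
z - 1/v(76) = -170/283 - 1/(76²) = -170/283 - 1/5776 = -982203/1634608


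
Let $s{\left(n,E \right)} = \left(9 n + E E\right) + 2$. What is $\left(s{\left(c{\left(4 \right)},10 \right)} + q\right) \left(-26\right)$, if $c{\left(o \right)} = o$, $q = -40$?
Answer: $-2548$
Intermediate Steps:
$s{\left(n,E \right)} = 2 + E^{2} + 9 n$ ($s{\left(n,E \right)} = \left(9 n + E^{2}\right) + 2 = \left(E^{2} + 9 n\right) + 2 = 2 + E^{2} + 9 n$)
$\left(s{\left(c{\left(4 \right)},10 \right)} + q\right) \left(-26\right) = \left(\left(2 + 10^{2} + 9 \cdot 4\right) - 40\right) \left(-26\right) = \left(\left(2 + 100 + 36\right) - 40\right) \left(-26\right) = \left(138 - 40\right) \left(-26\right) = 98 \left(-26\right) = -2548$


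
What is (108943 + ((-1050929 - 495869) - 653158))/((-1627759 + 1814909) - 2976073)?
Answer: 2091013/2788923 ≈ 0.74976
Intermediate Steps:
(108943 + ((-1050929 - 495869) - 653158))/((-1627759 + 1814909) - 2976073) = (108943 + (-1546798 - 653158))/(187150 - 2976073) = (108943 - 2199956)/(-2788923) = -2091013*(-1/2788923) = 2091013/2788923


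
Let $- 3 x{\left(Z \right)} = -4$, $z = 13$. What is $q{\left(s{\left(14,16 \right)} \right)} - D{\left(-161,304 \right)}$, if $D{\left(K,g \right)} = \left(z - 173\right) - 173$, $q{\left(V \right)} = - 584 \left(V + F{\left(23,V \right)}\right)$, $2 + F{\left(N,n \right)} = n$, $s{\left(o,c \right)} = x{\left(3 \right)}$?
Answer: $- \frac{169}{3} \approx -56.333$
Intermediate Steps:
$x{\left(Z \right)} = \frac{4}{3}$ ($x{\left(Z \right)} = \left(- \frac{1}{3}\right) \left(-4\right) = \frac{4}{3}$)
$s{\left(o,c \right)} = \frac{4}{3}$
$F{\left(N,n \right)} = -2 + n$
$q{\left(V \right)} = 1168 - 1168 V$ ($q{\left(V \right)} = - 584 \left(V + \left(-2 + V\right)\right) = - 584 \left(-2 + 2 V\right) = 1168 - 1168 V$)
$D{\left(K,g \right)} = -333$ ($D{\left(K,g \right)} = \left(13 - 173\right) - 173 = -160 - 173 = -333$)
$q{\left(s{\left(14,16 \right)} \right)} - D{\left(-161,304 \right)} = \left(1168 - \frac{4672}{3}\right) - -333 = \left(1168 - \frac{4672}{3}\right) + 333 = - \frac{1168}{3} + 333 = - \frac{169}{3}$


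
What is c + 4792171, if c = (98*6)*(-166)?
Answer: 4694563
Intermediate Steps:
c = -97608 (c = 588*(-166) = -97608)
c + 4792171 = -97608 + 4792171 = 4694563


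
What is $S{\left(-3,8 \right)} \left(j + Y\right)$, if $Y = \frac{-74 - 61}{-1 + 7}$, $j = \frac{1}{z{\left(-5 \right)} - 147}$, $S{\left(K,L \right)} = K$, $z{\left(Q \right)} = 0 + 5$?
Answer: $\frac{4794}{71} \approx 67.521$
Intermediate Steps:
$z{\left(Q \right)} = 5$
$j = - \frac{1}{142}$ ($j = \frac{1}{5 - 147} = \frac{1}{-142} = - \frac{1}{142} \approx -0.0070423$)
$Y = - \frac{45}{2}$ ($Y = - \frac{135}{6} = \left(-135\right) \frac{1}{6} = - \frac{45}{2} \approx -22.5$)
$S{\left(-3,8 \right)} \left(j + Y\right) = - 3 \left(- \frac{1}{142} - \frac{45}{2}\right) = \left(-3\right) \left(- \frac{1598}{71}\right) = \frac{4794}{71}$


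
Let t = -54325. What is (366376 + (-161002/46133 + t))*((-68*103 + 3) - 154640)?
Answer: -2326933368608621/46133 ≈ -5.0440e+10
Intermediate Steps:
(366376 + (-161002/46133 + t))*((-68*103 + 3) - 154640) = (366376 + (-161002/46133 - 54325))*((-68*103 + 3) - 154640) = (366376 + (-161002*1/46133 - 54325))*((-7004 + 3) - 154640) = (366376 + (-161002/46133 - 54325))*(-7001 - 154640) = (366376 - 2506336227/46133)*(-161641) = (14395687781/46133)*(-161641) = -2326933368608621/46133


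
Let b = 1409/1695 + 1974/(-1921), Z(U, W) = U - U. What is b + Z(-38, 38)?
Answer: -5657/28815 ≈ -0.19632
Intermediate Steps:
Z(U, W) = 0
b = -5657/28815 (b = 1409*(1/1695) + 1974*(-1/1921) = 1409/1695 - 1974/1921 = -5657/28815 ≈ -0.19632)
b + Z(-38, 38) = -5657/28815 + 0 = -5657/28815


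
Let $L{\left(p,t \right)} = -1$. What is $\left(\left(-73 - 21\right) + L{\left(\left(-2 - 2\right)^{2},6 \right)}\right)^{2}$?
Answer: $9025$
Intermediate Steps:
$\left(\left(-73 - 21\right) + L{\left(\left(-2 - 2\right)^{2},6 \right)}\right)^{2} = \left(\left(-73 - 21\right) - 1\right)^{2} = \left(-94 - 1\right)^{2} = \left(-95\right)^{2} = 9025$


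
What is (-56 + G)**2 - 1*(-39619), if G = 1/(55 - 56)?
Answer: 42868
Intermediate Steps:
G = -1 (G = 1/(-1) = -1)
(-56 + G)**2 - 1*(-39619) = (-56 - 1)**2 - 1*(-39619) = (-57)**2 + 39619 = 3249 + 39619 = 42868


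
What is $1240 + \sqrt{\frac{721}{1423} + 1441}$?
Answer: $1240 + \frac{8 \sqrt{45608573}}{1423} \approx 1278.0$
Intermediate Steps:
$1240 + \sqrt{\frac{721}{1423} + 1441} = 1240 + \sqrt{\frac{2051264}{1423}} = 1240 + \frac{8 \sqrt{45608573}}{1423}$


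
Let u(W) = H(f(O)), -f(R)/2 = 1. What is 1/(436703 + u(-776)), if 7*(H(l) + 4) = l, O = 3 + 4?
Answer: 7/3056891 ≈ 2.2899e-6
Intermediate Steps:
O = 7
f(R) = -2 (f(R) = -2*1 = -2)
H(l) = -4 + l/7
u(W) = -30/7 (u(W) = -4 + (1/7)*(-2) = -4 - 2/7 = -30/7)
1/(436703 + u(-776)) = 1/(436703 - 30/7) = 1/(3056891/7) = 7/3056891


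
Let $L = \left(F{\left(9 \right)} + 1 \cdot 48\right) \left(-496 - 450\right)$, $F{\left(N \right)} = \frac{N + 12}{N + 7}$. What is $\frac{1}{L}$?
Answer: $- \frac{8}{373197} \approx -2.1436 \cdot 10^{-5}$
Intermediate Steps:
$F{\left(N \right)} = \frac{12 + N}{7 + N}$
$L = - \frac{373197}{8}$ ($L = \left(\frac{12 + 9}{7 + 9} + 1 \cdot 48\right) \left(-496 - 450\right) = \left(\frac{1}{16} \cdot 21 + 48\right) \left(-946\right) = \left(\frac{21}{16} + 48\right) \left(-946\right) = \frac{789}{16} \left(-946\right) = - \frac{373197}{8} \approx -46650.0$)
$\frac{1}{L} = \frac{1}{- \frac{373197}{8}} = - \frac{8}{373197}$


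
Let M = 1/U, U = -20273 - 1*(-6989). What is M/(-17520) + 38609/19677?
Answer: 2995230629599/1526513325120 ≈ 1.9621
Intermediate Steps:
U = -13284 (U = -20273 + 6989 = -13284)
M = -1/13284 (M = 1/(-13284) = -1/13284 ≈ -7.5279e-5)
M/(-17520) + 38609/19677 = -1/13284/(-17520) + 38609/19677 = -1/13284*(-1/17520) + 38609*(1/19677) = 1/232735680 + 38609/19677 = 2995230629599/1526513325120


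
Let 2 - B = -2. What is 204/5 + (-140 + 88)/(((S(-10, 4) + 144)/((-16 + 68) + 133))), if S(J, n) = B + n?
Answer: -4273/190 ≈ -22.489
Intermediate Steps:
B = 4 (B = 2 - 1*(-2) = 2 + 2 = 4)
S(J, n) = 4 + n
204/5 + (-140 + 88)/(((S(-10, 4) + 144)/((-16 + 68) + 133))) = 204/5 + (-140 + 88)/((((4 + 4) + 144)/((-16 + 68) + 133))) = 204*(⅕) - 52*(52 + 133)/(8 + 144) = 204/5 - 52/(152/185) = 204/5 - 52/(152*(1/185)) = 204/5 - 52/152/185 = 204/5 - 52*185/152 = 204/5 - 2405/38 = -4273/190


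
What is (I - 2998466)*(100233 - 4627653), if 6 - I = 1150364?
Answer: 18783468754080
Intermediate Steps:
I = -1150358 (I = 6 - 1*1150364 = 6 - 1150364 = -1150358)
(I - 2998466)*(100233 - 4627653) = (-1150358 - 2998466)*(100233 - 4627653) = -4148824*(-4527420) = 18783468754080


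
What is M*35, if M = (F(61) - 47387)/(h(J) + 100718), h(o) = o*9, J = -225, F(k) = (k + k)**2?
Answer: -162515/14099 ≈ -11.527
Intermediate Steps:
F(k) = 4*k**2 (F(k) = (2*k)**2 = 4*k**2)
h(o) = 9*o
M = -32503/98693 (M = (4*61**2 - 47387)/(9*(-225) + 100718) = (4*3721 - 47387)/(-2025 + 100718) = (14884 - 47387)/98693 = -32503*1/98693 = -32503/98693 ≈ -0.32933)
M*35 = -32503/98693*35 = -162515/14099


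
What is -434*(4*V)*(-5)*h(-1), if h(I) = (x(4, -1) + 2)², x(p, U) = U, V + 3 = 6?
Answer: 26040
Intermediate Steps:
V = 3 (V = -3 + 6 = 3)
h(I) = 1 (h(I) = (-1 + 2)² = 1² = 1)
-434*(4*V)*(-5)*h(-1) = -434*(4*3)*(-5) = -434*12*(-5) = -(-26040) = -434*(-60) = 26040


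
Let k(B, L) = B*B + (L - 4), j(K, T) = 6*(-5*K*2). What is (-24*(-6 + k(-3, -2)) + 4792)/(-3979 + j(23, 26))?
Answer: -4864/5359 ≈ -0.90763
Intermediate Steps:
j(K, T) = -60*K (j(K, T) = 6*(-10*K) = -60*K)
k(B, L) = -4 + L + B² (k(B, L) = B² + (-4 + L) = -4 + L + B²)
(-24*(-6 + k(-3, -2)) + 4792)/(-3979 + j(23, 26)) = (-24*(-6 + (-4 - 2 + (-3)²)) + 4792)/(-3979 - 60*23) = (-24*(-6 + (-4 - 2 + 9)) + 4792)/(-3979 - 1380) = (-24*(-6 + 3) + 4792)/(-5359) = (-24*(-3) + 4792)*(-1/5359) = (72 + 4792)*(-1/5359) = 4864*(-1/5359) = -4864/5359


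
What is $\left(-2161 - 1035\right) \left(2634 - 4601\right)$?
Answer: $6286532$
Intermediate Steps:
$\left(-2161 - 1035\right) \left(2634 - 4601\right) = \left(-2161 - 1035\right) \left(-1967\right) = \left(-3196\right) \left(-1967\right) = 6286532$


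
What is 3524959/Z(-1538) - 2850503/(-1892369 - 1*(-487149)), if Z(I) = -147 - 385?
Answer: -309489151149/46723565 ≈ -6623.8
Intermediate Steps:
Z(I) = -532
3524959/Z(-1538) - 2850503/(-1892369 - 1*(-487149)) = 3524959/(-532) - 2850503/(-1892369 - 1*(-487149)) = 3524959*(-1/532) - 2850503/(-1892369 + 487149) = -3524959/532 - 2850503/(-1405220) = -3524959/532 - 2850503*(-1/1405220) = -3524959/532 + 2850503/1405220 = -309489151149/46723565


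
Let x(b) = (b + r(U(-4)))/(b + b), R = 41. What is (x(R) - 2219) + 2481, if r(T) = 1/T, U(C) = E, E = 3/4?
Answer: 64579/246 ≈ 262.52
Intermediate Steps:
E = 3/4 (E = 3*(1/4) = 3/4 ≈ 0.75000)
U(C) = 3/4
x(b) = (4/3 + b)/(2*b) (x(b) = (b + 1/(3/4))/(b + b) = (b + 4/3)/((2*b)) = (4/3 + b)*(1/(2*b)) = (4/3 + b)/(2*b))
(x(R) - 2219) + 2481 = ((1/6)*(4 + 3*41)/41 - 2219) + 2481 = ((1/6)*(1/41)*(4 + 123) - 2219) + 2481 = ((1/6)*(1/41)*127 - 2219) + 2481 = (127/246 - 2219) + 2481 = -545747/246 + 2481 = 64579/246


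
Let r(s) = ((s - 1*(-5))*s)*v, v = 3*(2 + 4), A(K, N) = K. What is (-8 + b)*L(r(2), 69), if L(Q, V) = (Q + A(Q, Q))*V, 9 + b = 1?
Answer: -556416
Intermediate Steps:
v = 18 (v = 3*6 = 18)
b = -8 (b = -9 + 1 = -8)
r(s) = 18*s*(5 + s) (r(s) = ((s - 1*(-5))*s)*18 = ((s + 5)*s)*18 = ((5 + s)*s)*18 = (s*(5 + s))*18 = 18*s*(5 + s))
L(Q, V) = 2*Q*V (L(Q, V) = (Q + Q)*V = (2*Q)*V = 2*Q*V)
(-8 + b)*L(r(2), 69) = (-8 - 8)*(2*(18*2*(5 + 2))*69) = -32*18*2*7*69 = -32*252*69 = -16*34776 = -556416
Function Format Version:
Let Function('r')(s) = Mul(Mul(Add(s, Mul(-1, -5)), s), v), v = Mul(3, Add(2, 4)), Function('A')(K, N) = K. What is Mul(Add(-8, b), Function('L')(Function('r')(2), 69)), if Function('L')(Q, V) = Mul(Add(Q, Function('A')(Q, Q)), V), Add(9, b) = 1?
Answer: -556416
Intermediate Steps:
v = 18 (v = Mul(3, 6) = 18)
b = -8 (b = Add(-9, 1) = -8)
Function('r')(s) = Mul(18, s, Add(5, s)) (Function('r')(s) = Mul(Mul(Add(s, Mul(-1, -5)), s), 18) = Mul(Mul(Add(s, 5), s), 18) = Mul(Mul(Add(5, s), s), 18) = Mul(Mul(s, Add(5, s)), 18) = Mul(18, s, Add(5, s)))
Function('L')(Q, V) = Mul(2, Q, V) (Function('L')(Q, V) = Mul(Add(Q, Q), V) = Mul(Mul(2, Q), V) = Mul(2, Q, V))
Mul(Add(-8, b), Function('L')(Function('r')(2), 69)) = Mul(Add(-8, -8), Mul(2, Mul(18, 2, Add(5, 2)), 69)) = Mul(-16, Mul(2, Mul(18, 2, 7), 69)) = Mul(-16, Mul(2, 252, 69)) = Mul(-16, 34776) = -556416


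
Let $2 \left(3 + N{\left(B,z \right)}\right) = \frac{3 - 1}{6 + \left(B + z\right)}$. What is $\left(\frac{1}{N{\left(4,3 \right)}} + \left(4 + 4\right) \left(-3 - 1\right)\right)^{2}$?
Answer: $\frac{1510441}{1444} \approx 1046.0$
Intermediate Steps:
$N{\left(B,z \right)} = -3 + \frac{1}{6 + B + z}$ ($N{\left(B,z \right)} = -3 + \frac{\left(3 - 1\right) \frac{1}{6 + \left(B + z\right)}}{2} = -3 + \frac{2 \frac{1}{6 + B + z}}{2} = -3 + \frac{1}{6 + B + z}$)
$\left(\frac{1}{N{\left(4,3 \right)}} + \left(4 + 4\right) \left(-3 - 1\right)\right)^{2} = \left(\frac{1}{\frac{1}{6 + 4 + 3} \left(-17 - 12 - 9\right)} + \left(4 + 4\right) \left(-3 - 1\right)\right)^{2} = \left(\frac{1}{\frac{1}{13} \left(-17 - 12 - 9\right)} + 8 \left(-3 - 1\right)\right)^{2} = \left(\frac{1}{\frac{1}{13} \left(-38\right)} + 8 \left(-4\right)\right)^{2} = \left(\frac{1}{- \frac{38}{13}} - 32\right)^{2} = \left(- \frac{13}{38} - 32\right)^{2} = \left(- \frac{1229}{38}\right)^{2} = \frac{1510441}{1444}$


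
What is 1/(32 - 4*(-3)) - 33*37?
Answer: -53723/44 ≈ -1221.0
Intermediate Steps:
1/(32 - 4*(-3)) - 33*37 = 1/(32 + 12) - 1221 = 1/44 - 1221 = -53723/44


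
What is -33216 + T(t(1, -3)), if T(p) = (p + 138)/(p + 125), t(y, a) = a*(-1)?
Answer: -4251507/128 ≈ -33215.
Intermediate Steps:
t(y, a) = -a
T(p) = (138 + p)/(125 + p)
-33216 + T(t(1, -3)) = -33216 + (138 - 1*(-3))/(125 - 1*(-3)) = -33216 + (138 + 3)/(125 + 3) = -33216 + 141/128 = -4251507/128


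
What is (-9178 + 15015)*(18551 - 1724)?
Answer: 98219199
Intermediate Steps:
(-9178 + 15015)*(18551 - 1724) = 5837*16827 = 98219199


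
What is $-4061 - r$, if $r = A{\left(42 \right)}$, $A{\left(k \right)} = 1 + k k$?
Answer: $-5826$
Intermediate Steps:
$A{\left(k \right)} = 1 + k^{2}$
$r = 1765$ ($r = 1 + 42^{2} = 1 + 1764 = 1765$)
$-4061 - r = -4061 - 1765 = -5826$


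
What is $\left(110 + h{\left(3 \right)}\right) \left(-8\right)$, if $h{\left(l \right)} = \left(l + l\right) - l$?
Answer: $-904$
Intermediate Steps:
$h{\left(l \right)} = l$ ($h{\left(l \right)} = 2 l - l = l$)
$\left(110 + h{\left(3 \right)}\right) \left(-8\right) = \left(110 + 3\right) \left(-8\right) = 113 \left(-8\right) = -904$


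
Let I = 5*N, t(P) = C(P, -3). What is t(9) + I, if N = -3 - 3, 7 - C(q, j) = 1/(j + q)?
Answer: -139/6 ≈ -23.167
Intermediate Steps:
C(q, j) = 7 - 1/(j + q)
N = -6
t(P) = (-22 + 7*P)/(-3 + P) (t(P) = (-1 + 7*(-3) + 7*P)/(-3 + P) = (-1 - 21 + 7*P)/(-3 + P) = (-22 + 7*P)/(-3 + P))
I = -30 (I = 5*(-6) = -30)
t(9) + I = (-22 + 7*9)/(-3 + 9) - 30 = (-22 + 63)/6 - 30 = (⅙)*41 - 30 = 41/6 - 30 = -139/6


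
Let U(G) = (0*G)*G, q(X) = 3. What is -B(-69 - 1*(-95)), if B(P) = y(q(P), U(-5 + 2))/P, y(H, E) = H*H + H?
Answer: -6/13 ≈ -0.46154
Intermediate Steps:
U(G) = 0 (U(G) = 0*G = 0)
y(H, E) = H + H² (y(H, E) = H² + H = H + H²)
B(P) = 12/P (B(P) = (3*(1 + 3))/P = (3*4)/P = 12/P)
-B(-69 - 1*(-95)) = -12/(-69 - 1*(-95)) = -12/(-69 + 95) = -12/26 = -1*6/13 = -6/13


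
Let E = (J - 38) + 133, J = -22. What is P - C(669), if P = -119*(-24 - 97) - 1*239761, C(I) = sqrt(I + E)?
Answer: -225362 - sqrt(742) ≈ -2.2539e+5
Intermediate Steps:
E = 73 (E = (-22 - 38) + 133 = -60 + 133 = 73)
C(I) = sqrt(73 + I) (C(I) = sqrt(I + 73) = sqrt(73 + I))
P = -225362 (P = -119*(-121) - 239761 = 14399 - 239761 = -225362)
P - C(669) = -225362 - sqrt(73 + 669) = -225362 - sqrt(742)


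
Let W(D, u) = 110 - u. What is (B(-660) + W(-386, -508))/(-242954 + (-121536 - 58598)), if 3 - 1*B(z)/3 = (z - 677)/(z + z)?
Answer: -274543/186158720 ≈ -0.0014748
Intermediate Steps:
B(z) = 9 - 3*(-677 + z)/(2*z) (B(z) = 9 - 3*(z - 677)/(z + z) = 9 - 3*(-677 + z)/(2*z))
(B(-660) + W(-386, -508))/(-242954 + (-121536 - 58598)) = ((3/2)*(677 + 5*(-660))/(-660) + (110 - 1*(-508)))/(-242954 + (-121536 - 58598)) = ((3/2)*(-1/660)*(677 - 3300) + (110 + 508))/(-242954 - 180134) = ((3/2)*(-1/660)*(-2623) + 618)/(-423088) = (2623/440 + 618)*(-1/423088) = (274543/440)*(-1/423088) = -274543/186158720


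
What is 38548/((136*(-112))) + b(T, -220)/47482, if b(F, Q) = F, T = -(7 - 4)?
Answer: -228797729/90405728 ≈ -2.5308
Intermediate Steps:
T = -3 (T = -1*3 = -3)
38548/((136*(-112))) + b(T, -220)/47482 = 38548/((136*(-112))) - 3/47482 = 38548/(-15232) - 3*1/47482 = 38548*(-1/15232) - 3/47482 = -9637/3808 - 3/47482 = -228797729/90405728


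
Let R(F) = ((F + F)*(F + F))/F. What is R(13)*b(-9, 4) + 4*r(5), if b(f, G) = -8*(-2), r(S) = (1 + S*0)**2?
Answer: 836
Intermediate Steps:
r(S) = 1 (r(S) = (1 + 0)**2 = 1**2 = 1)
b(f, G) = 16
R(F) = 4*F (R(F) = ((2*F)*(2*F))/F = (4*F**2)/F = 4*F)
R(13)*b(-9, 4) + 4*r(5) = (4*13)*16 + 4*1 = 52*16 + 4 = 832 + 4 = 836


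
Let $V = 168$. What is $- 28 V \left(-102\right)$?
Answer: $479808$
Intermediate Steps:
$- 28 V \left(-102\right) = \left(-28\right) 168 \left(-102\right) = \left(-4704\right) \left(-102\right) = 479808$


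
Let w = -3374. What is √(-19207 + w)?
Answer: 3*I*√2509 ≈ 150.27*I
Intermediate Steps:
√(-19207 + w) = √(-19207 - 3374) = √(-22581) = 3*I*√2509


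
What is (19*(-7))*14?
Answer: -1862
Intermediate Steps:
(19*(-7))*14 = -133*14 = -1862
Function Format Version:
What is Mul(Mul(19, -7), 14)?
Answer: -1862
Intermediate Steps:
Mul(Mul(19, -7), 14) = Mul(-133, 14) = -1862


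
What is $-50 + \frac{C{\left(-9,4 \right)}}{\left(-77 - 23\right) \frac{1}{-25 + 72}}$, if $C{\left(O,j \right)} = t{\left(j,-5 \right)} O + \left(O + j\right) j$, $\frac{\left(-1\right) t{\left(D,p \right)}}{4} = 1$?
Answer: $- \frac{1438}{25} \approx -57.52$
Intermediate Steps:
$t{\left(D,p \right)} = -4$ ($t{\left(D,p \right)} = \left(-4\right) 1 = -4$)
$C{\left(O,j \right)} = - 4 O + j \left(O + j\right)$ ($C{\left(O,j \right)} = - 4 O + \left(O + j\right) j = - 4 O + j \left(O + j\right)$)
$-50 + \frac{C{\left(-9,4 \right)}}{\left(-77 - 23\right) \frac{1}{-25 + 72}} = -50 + \frac{4^{2} - -36 - 36}{\left(-77 - 23\right) \frac{1}{-25 + 72}} = -50 + \frac{16 + 36 - 36}{\left(-100\right) \frac{1}{47}} = -50 + \frac{16}{\left(-100\right) \frac{1}{47}} = -50 + \frac{16}{- \frac{100}{47}} = -50 + 16 \left(- \frac{47}{100}\right) = -50 - \frac{188}{25} = - \frac{1438}{25}$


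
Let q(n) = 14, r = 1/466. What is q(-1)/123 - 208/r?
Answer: -11922130/123 ≈ -96928.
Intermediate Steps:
r = 1/466 ≈ 0.0021459
q(-1)/123 - 208/r = 14/123 - 208/1/466 = 14*(1/123) - 208*466 = 14/123 - 96928 = -11922130/123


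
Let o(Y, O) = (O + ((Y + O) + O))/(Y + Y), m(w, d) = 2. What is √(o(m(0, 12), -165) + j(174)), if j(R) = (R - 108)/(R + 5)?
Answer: I*√15748957/358 ≈ 11.085*I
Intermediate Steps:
j(R) = (-108 + R)/(5 + R)
o(Y, O) = (Y + 3*O)/(2*Y) (o(Y, O) = (O + ((O + Y) + O))/((2*Y)) = (O + (Y + 2*O))*(1/(2*Y)) = (Y + 3*O)*(1/(2*Y)) = (Y + 3*O)/(2*Y))
√(o(m(0, 12), -165) + j(174)) = √((½)*(2 + 3*(-165))/2 + (-108 + 174)/(5 + 174)) = √((½)*(½)*(2 - 495) + 66/179) = √((½)*(½)*(-493) + (1/179)*66) = √(-493/4 + 66/179) = √(-87983/716) = I*√15748957/358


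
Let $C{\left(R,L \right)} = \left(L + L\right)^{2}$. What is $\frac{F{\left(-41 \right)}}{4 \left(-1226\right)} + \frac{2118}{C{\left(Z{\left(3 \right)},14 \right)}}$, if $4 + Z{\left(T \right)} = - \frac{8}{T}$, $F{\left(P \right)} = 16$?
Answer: $\frac{648383}{240296} \approx 2.6983$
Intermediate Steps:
$Z{\left(T \right)} = -4 - \frac{8}{T}$
$C{\left(R,L \right)} = 4 L^{2}$ ($C{\left(R,L \right)} = \left(2 L\right)^{2} = 4 L^{2}$)
$\frac{F{\left(-41 \right)}}{4 \left(-1226\right)} + \frac{2118}{C{\left(Z{\left(3 \right)},14 \right)}} = \frac{16}{4 \left(-1226\right)} + \frac{2118}{4 \cdot 14^{2}} = \frac{16}{-4904} + \frac{2118}{4 \cdot 196} = 16 \left(- \frac{1}{4904}\right) + \frac{2118}{784} = - \frac{2}{613} + 2118 \cdot \frac{1}{784} = - \frac{2}{613} + \frac{1059}{392} = \frac{648383}{240296}$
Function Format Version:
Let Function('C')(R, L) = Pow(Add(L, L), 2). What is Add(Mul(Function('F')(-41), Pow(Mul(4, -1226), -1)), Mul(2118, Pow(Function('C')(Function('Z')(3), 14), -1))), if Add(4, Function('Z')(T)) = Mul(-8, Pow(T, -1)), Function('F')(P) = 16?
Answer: Rational(648383, 240296) ≈ 2.6983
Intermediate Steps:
Function('Z')(T) = Add(-4, Mul(-8, Pow(T, -1)))
Function('C')(R, L) = Mul(4, Pow(L, 2)) (Function('C')(R, L) = Pow(Mul(2, L), 2) = Mul(4, Pow(L, 2)))
Add(Mul(Function('F')(-41), Pow(Mul(4, -1226), -1)), Mul(2118, Pow(Function('C')(Function('Z')(3), 14), -1))) = Add(Mul(16, Pow(Mul(4, -1226), -1)), Mul(2118, Pow(Mul(4, Pow(14, 2)), -1))) = Add(Mul(16, Pow(-4904, -1)), Mul(2118, Pow(Mul(4, 196), -1))) = Add(Mul(16, Rational(-1, 4904)), Mul(2118, Pow(784, -1))) = Add(Rational(-2, 613), Mul(2118, Rational(1, 784))) = Add(Rational(-2, 613), Rational(1059, 392)) = Rational(648383, 240296)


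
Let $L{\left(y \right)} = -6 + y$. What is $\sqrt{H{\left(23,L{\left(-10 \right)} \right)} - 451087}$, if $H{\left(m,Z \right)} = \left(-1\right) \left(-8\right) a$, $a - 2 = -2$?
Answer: $i \sqrt{451087} \approx 671.63 i$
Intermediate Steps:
$a = 0$ ($a = 2 - 2 = 0$)
$H{\left(m,Z \right)} = 0$ ($H{\left(m,Z \right)} = \left(-1\right) \left(-8\right) 0 = 8 \cdot 0 = 0$)
$\sqrt{H{\left(23,L{\left(-10 \right)} \right)} - 451087} = \sqrt{0 - 451087} = \sqrt{-451087} = i \sqrt{451087}$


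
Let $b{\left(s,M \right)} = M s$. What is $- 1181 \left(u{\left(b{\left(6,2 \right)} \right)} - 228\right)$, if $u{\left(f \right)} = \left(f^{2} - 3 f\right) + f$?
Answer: $127548$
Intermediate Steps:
$u{\left(f \right)} = f^{2} - 2 f$
$- 1181 \left(u{\left(b{\left(6,2 \right)} \right)} - 228\right) = - 1181 \left(2 \cdot 6 \left(-2 + 2 \cdot 6\right) - 228\right) = - 1181 \left(12 \left(-2 + 12\right) - 228\right) = - 1181 \left(12 \cdot 10 - 228\right) = - 1181 \left(120 - 228\right) = \left(-1181\right) \left(-108\right) = 127548$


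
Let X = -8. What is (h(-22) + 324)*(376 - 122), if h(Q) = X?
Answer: 80264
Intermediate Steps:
h(Q) = -8
(h(-22) + 324)*(376 - 122) = (-8 + 324)*(376 - 122) = 316*254 = 80264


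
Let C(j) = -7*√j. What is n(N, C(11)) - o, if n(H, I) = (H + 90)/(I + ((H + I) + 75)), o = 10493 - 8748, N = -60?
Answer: -3370045/1931 - 420*√11/1931 ≈ -1746.0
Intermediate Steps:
o = 1745
n(H, I) = (90 + H)/(75 + H + 2*I) (n(H, I) = (90 + H)/(I + (75 + H + I)) = (90 + H)/(75 + H + 2*I))
n(N, C(11)) - o = (90 - 60)/(75 - 60 + 2*(-7*√11)) - 1*1745 = 30/(75 - 60 - 14*√11) - 1745 = 30/(15 - 14*√11) - 1745 = -1745 + 30/(15 - 14*√11)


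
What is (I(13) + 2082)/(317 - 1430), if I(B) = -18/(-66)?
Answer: -7635/4081 ≈ -1.8709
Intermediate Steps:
I(B) = 3/11 (I(B) = -18*(-1/66) = 3/11)
(I(13) + 2082)/(317 - 1430) = (3/11 + 2082)/(317 - 1430) = (22905/11)/(-1113) = (22905/11)*(-1/1113) = -7635/4081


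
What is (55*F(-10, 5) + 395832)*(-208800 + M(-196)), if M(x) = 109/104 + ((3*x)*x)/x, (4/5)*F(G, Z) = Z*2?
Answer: -1328416151729/16 ≈ -8.3026e+10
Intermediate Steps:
F(G, Z) = 5*Z/2 (F(G, Z) = 5*(Z*2)/4 = 5*(2*Z)/4 = 5*Z/2)
M(x) = 109/104 + 3*x (M(x) = 109*(1/104) + (3*x²)/x = 109/104 + 3*x)
(55*F(-10, 5) + 395832)*(-208800 + M(-196)) = (55*((5/2)*5) + 395832)*(-208800 + (109/104 + 3*(-196))) = (55*(25/2) + 395832)*(-208800 + (109/104 - 588)) = (1375/2 + 395832)*(-208800 - 61043/104) = (793039/2)*(-21776243/104) = -1328416151729/16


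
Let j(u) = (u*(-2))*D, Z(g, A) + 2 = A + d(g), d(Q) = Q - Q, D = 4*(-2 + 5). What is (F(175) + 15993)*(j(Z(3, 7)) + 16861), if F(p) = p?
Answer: 270668488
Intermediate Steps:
D = 12 (D = 4*3 = 12)
d(Q) = 0
Z(g, A) = -2 + A (Z(g, A) = -2 + (A + 0) = -2 + A)
j(u) = -24*u (j(u) = (u*(-2))*12 = -2*u*12 = -24*u)
(F(175) + 15993)*(j(Z(3, 7)) + 16861) = (175 + 15993)*(-24*(-2 + 7) + 16861) = 16168*(-24*5 + 16861) = 16168*(-120 + 16861) = 16168*16741 = 270668488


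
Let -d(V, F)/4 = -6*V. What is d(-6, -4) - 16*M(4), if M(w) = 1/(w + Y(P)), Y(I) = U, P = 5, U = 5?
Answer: -1312/9 ≈ -145.78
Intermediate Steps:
Y(I) = 5
d(V, F) = 24*V (d(V, F) = -(-24)*V = 24*V)
M(w) = 1/(5 + w) (M(w) = 1/(w + 5) = 1/(5 + w))
d(-6, -4) - 16*M(4) = 24*(-6) - 16/(5 + 4) = -144 - 16/9 = -1312/9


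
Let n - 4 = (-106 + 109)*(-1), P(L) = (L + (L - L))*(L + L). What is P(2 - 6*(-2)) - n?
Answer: 391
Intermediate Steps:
P(L) = 2*L**2 (P(L) = (L + 0)*(2*L) = L*(2*L) = 2*L**2)
n = 1 (n = 4 + (-106 + 109)*(-1) = 4 + 3*(-1) = 4 - 3 = 1)
P(2 - 6*(-2)) - n = 2*(2 - 6*(-2))**2 - 1*1 = 2*(2 + 12)**2 - 1 = 2*14**2 - 1 = 2*196 - 1 = 392 - 1 = 391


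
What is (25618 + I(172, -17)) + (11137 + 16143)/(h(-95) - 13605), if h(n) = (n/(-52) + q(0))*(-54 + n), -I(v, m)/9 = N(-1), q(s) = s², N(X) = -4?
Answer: 3702178530/144323 ≈ 25652.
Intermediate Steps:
I(v, m) = 36 (I(v, m) = -9*(-4) = 36)
h(n) = -n*(-54 + n)/52 (h(n) = (n/(-52) + 0²)*(-54 + n) = (n*(-1/52) + 0)*(-54 + n) = (-n/52 + 0)*(-54 + n) = (-n/52)*(-54 + n) = -n*(-54 + n)/52)
(25618 + I(172, -17)) + (11137 + 16143)/(h(-95) - 13605) = (25618 + 36) + (11137 + 16143)/((1/52)*(-95)*(54 - 1*(-95)) - 13605) = 25654 + 27280/((1/52)*(-95)*(54 + 95) - 13605) = 25654 + 27280/((1/52)*(-95)*149 - 13605) = 25654 + 27280/(-14155/52 - 13605) = 25654 + 27280/(-721615/52) = 25654 + 27280*(-52/721615) = 25654 - 283712/144323 = 3702178530/144323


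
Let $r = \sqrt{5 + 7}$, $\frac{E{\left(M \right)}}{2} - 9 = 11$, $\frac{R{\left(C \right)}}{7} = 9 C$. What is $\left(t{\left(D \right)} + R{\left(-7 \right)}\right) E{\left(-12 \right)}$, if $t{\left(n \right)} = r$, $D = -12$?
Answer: $-17640 + 80 \sqrt{3} \approx -17501.0$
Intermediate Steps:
$R{\left(C \right)} = 63 C$ ($R{\left(C \right)} = 7 \cdot 9 C = 63 C$)
$E{\left(M \right)} = 40$ ($E{\left(M \right)} = 18 + 2 \cdot 11 = 18 + 22 = 40$)
$r = 2 \sqrt{3}$ ($r = \sqrt{12} = 2 \sqrt{3} \approx 3.4641$)
$t{\left(n \right)} = 2 \sqrt{3}$
$\left(t{\left(D \right)} + R{\left(-7 \right)}\right) E{\left(-12 \right)} = \left(2 \sqrt{3} + 63 \left(-7\right)\right) 40 = \left(2 \sqrt{3} - 441\right) 40 = \left(-441 + 2 \sqrt{3}\right) 40 = -17640 + 80 \sqrt{3}$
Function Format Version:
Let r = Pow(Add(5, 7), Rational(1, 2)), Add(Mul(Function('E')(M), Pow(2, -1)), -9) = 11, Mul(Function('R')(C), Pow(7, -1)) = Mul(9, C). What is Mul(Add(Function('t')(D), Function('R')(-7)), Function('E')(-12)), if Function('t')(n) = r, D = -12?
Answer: Add(-17640, Mul(80, Pow(3, Rational(1, 2)))) ≈ -17501.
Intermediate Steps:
Function('R')(C) = Mul(63, C) (Function('R')(C) = Mul(7, Mul(9, C)) = Mul(63, C))
Function('E')(M) = 40 (Function('E')(M) = Add(18, Mul(2, 11)) = Add(18, 22) = 40)
r = Mul(2, Pow(3, Rational(1, 2))) (r = Pow(12, Rational(1, 2)) = Mul(2, Pow(3, Rational(1, 2))) ≈ 3.4641)
Function('t')(n) = Mul(2, Pow(3, Rational(1, 2)))
Mul(Add(Function('t')(D), Function('R')(-7)), Function('E')(-12)) = Mul(Add(Mul(2, Pow(3, Rational(1, 2))), Mul(63, -7)), 40) = Mul(Add(Mul(2, Pow(3, Rational(1, 2))), -441), 40) = Mul(Add(-441, Mul(2, Pow(3, Rational(1, 2)))), 40) = Add(-17640, Mul(80, Pow(3, Rational(1, 2))))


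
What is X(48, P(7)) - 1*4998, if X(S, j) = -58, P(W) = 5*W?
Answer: -5056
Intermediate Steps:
X(48, P(7)) - 1*4998 = -58 - 1*4998 = -58 - 4998 = -5056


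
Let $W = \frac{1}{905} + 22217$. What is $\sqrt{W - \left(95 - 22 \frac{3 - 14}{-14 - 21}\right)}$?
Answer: $\frac{\sqrt{888082611465}}{6335} \approx 148.76$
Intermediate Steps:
$W = \frac{20106386}{905}$ ($W = \frac{1}{905} + 22217 = \frac{20106386}{905} \approx 22217.0$)
$\sqrt{W - \left(95 - 22 \frac{3 - 14}{-14 - 21}\right)} = \sqrt{\frac{20106386}{905} - \left(95 - 22 \frac{3 - 14}{-14 - 21}\right)} = \sqrt{\frac{20106386}{905} - \left(95 - 22 \left(- \frac{11}{-35}\right)\right)} = \sqrt{\frac{20106386}{905} - \left(95 - 22 \left(\left(-11\right) \left(- \frac{1}{35}\right)\right)\right)} = \sqrt{\frac{20106386}{905} + \left(-95 + 22 \cdot \frac{11}{35}\right)} = \sqrt{\frac{20106386}{905} + \left(-95 + \frac{242}{35}\right)} = \sqrt{\frac{20106386}{905} - \frac{3083}{35}} = \sqrt{\frac{140186679}{6335}} = \frac{\sqrt{888082611465}}{6335}$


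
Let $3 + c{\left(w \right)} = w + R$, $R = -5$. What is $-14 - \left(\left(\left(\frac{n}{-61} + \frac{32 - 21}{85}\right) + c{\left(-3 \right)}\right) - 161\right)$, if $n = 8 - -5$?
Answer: $\frac{819664}{5185} \approx 158.08$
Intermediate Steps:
$c{\left(w \right)} = -8 + w$ ($c{\left(w \right)} = -3 + \left(w - 5\right) = -3 + \left(-5 + w\right) = -8 + w$)
$n = 13$ ($n = 8 + 5 = 13$)
$-14 - \left(\left(\left(\frac{n}{-61} + \frac{32 - 21}{85}\right) + c{\left(-3 \right)}\right) - 161\right) = -14 - \left(\left(\left(\frac{13}{-61} + \frac{32 - 21}{85}\right) - 11\right) - 161\right) = -14 - \left(\left(\left(13 \left(- \frac{1}{61}\right) + 11 \cdot \frac{1}{85}\right) - 11\right) - 161\right) = -14 - \left(\left(\left(- \frac{13}{61} + \frac{11}{85}\right) - 11\right) - 161\right) = -14 - \left(\left(- \frac{434}{5185} - 11\right) - 161\right) = -14 - \left(- \frac{57469}{5185} - 161\right) = -14 - - \frac{892254}{5185} = -14 + \frac{892254}{5185} = \frac{819664}{5185}$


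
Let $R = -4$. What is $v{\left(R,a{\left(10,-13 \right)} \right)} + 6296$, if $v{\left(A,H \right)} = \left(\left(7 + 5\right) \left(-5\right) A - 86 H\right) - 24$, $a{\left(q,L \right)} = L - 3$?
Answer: $7888$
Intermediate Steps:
$a{\left(q,L \right)} = -3 + L$
$v{\left(A,H \right)} = -24 - 86 H - 60 A$ ($v{\left(A,H \right)} = \left(12 \left(-5\right) A - 86 H\right) - 24 = \left(- 60 A - 86 H\right) - 24 = \left(- 86 H - 60 A\right) - 24 = -24 - 86 H - 60 A$)
$v{\left(R,a{\left(10,-13 \right)} \right)} + 6296 = \left(-24 - 86 \left(-3 - 13\right) - -240\right) + 6296 = \left(-24 - -1376 + 240\right) + 6296 = \left(-24 + 1376 + 240\right) + 6296 = 1592 + 6296 = 7888$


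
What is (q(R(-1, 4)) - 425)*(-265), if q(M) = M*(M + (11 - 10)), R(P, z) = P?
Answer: 112625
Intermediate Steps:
q(M) = M*(1 + M) (q(M) = M*(M + 1) = M*(1 + M))
(q(R(-1, 4)) - 425)*(-265) = (-(1 - 1) - 425)*(-265) = (-1*0 - 425)*(-265) = (0 - 425)*(-265) = -425*(-265) = 112625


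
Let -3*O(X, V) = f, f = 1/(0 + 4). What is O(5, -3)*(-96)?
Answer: 8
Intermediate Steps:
f = ¼ (f = 1/4 = ¼ ≈ 0.25000)
O(X, V) = -1/12 (O(X, V) = -⅓*¼ = -1/12)
O(5, -3)*(-96) = -1/12*(-96) = 8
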